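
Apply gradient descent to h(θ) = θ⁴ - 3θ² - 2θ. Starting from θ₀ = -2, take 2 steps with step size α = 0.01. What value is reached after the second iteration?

-1.64120992

h′(θ) = 4θ³ - 6θ - 2
Step 1: h′(-2) = -22; θ₁ = -2 − 0.01·(-22) = -1.78
Step 2: h′(-1.78) = -13.879008; θ₂ = -1.78 − 0.01·(-13.879008) = -1.64120992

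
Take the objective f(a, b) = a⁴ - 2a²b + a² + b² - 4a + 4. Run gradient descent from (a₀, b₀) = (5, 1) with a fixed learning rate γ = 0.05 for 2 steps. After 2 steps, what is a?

1407.5174

∇f = (4a³ - 4ab + 2a - 4, -2a² + 2b)
Step 1: at (5, 1), ∇f = (486, -48) → (5, 1) − 0.05·(486, -48) = (-19.3, 3.4)
Step 2: at (-19.3, 3.4), ∇f = (-28536.348, -738.18) → (-19.3, 3.4) − 0.05·(-28536.348, -738.18) = (1407.5174, 40.309)
a = 1407.5174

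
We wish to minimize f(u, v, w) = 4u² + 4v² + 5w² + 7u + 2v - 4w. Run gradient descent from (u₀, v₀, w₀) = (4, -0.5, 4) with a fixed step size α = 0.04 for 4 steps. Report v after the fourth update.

∇f = (8u + 7, 8v + 2, 10w - 4)
Step 1: at (4, -0.5, 4), ∇f = (39, -2, 36) → (4, -0.5, 4) − 0.04·(39, -2, 36) = (2.44, -0.42, 2.56)
Step 2: at (2.44, -0.42, 2.56), ∇f = (26.52, -1.36, 21.6) → (2.44, -0.42, 2.56) − 0.04·(26.52, -1.36, 21.6) = (1.3792, -0.3656, 1.696)
Step 3: at (1.3792, -0.3656, 1.696), ∇f = (18.0336, -0.9248, 12.96) → (1.3792, -0.3656, 1.696) − 0.04·(18.0336, -0.9248, 12.96) = (0.657856, -0.328608, 1.1776)
Step 4: at (0.657856, -0.328608, 1.1776), ∇f = (12.262848, -0.628864, 7.776) → (0.657856, -0.328608, 1.1776) − 0.04·(12.262848, -0.628864, 7.776) = (0.16734208, -0.30345344, 0.86656)
v = -0.30345344

-0.30345344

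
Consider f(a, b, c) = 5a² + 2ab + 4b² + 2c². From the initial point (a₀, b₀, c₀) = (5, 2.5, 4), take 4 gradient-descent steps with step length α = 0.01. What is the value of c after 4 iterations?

3.39738624

∇f = (10a + 2b, 2a + 8b, 4c)
(a₁, b₁, c₁) = (5, 2.5, 4) − 0.01·(55, 30, 16) = (4.45, 2.2, 3.84)
(a₂, b₂, c₂) = (4.45, 2.2, 3.84) − 0.01·(48.9, 26.5, 15.36) = (3.961, 1.935, 3.6864)
(a₃, b₃, c₃) = (3.961, 1.935, 3.6864) − 0.01·(43.48, 23.402, 14.7456) = (3.5262, 1.70098, 3.538944)
(a₄, b₄, c₄) = (3.5262, 1.70098, 3.538944) − 0.01·(38.66396, 20.66024, 14.155776) = (3.1395604, 1.4943776, 3.39738624)
c = 3.39738624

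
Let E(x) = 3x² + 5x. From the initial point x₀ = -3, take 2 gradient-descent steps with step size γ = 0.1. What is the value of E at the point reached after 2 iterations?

-1.7228

E′(x) = 6x + 5
x₁ = -3 − 0.1·(-13) = -1.7
x₂ = -1.7 − 0.1·(-5.2) = -1.18
E(-1.18) = -1.7228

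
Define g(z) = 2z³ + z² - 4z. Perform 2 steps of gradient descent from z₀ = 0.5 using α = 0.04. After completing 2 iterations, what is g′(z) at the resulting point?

-0.640588775424

g′(z) = 6z² + 2z - 4
Step 1: g′(0.5) = -1.5; z₁ = 0.5 − 0.04·(-1.5) = 0.56
Step 2: g′(0.56) = -0.9984; z₂ = 0.56 − 0.04·(-0.9984) = 0.599936
g′(z) at (0.599936) = -0.640588775424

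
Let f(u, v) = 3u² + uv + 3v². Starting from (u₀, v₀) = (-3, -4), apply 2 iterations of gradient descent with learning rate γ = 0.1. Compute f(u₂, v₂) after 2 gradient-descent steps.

0.7727

∇f = (6u + v, u + 6v)
Step 1: at (-3, -4), ∇f = (-22, -27) → (-3, -4) − 0.1·(-22, -27) = (-0.8, -1.3)
Step 2: at (-0.8, -1.3), ∇f = (-6.1, -8.6) → (-0.8, -1.3) − 0.1·(-6.1, -8.6) = (-0.19, -0.44)
f(-0.19, -0.44) = 0.7727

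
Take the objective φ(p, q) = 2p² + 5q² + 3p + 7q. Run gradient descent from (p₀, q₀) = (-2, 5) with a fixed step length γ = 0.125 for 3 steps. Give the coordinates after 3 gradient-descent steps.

∇φ = (4p + 3, 10q + 7)
(p₁, q₁) = (-2, 5) − 0.125·(-5, 57) = (-1.375, -2.125)
(p₂, q₂) = (-1.375, -2.125) − 0.125·(-2.5, -14.25) = (-1.0625, -0.34375)
(p₃, q₃) = (-1.0625, -0.34375) − 0.125·(-1.25, 3.5625) = (-0.90625, -0.7890625)

(-0.90625, -0.7890625)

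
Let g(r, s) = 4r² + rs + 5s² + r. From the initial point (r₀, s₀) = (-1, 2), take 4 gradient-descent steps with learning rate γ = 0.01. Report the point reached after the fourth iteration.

∇g = (8r + s + 1, r + 10s)
(r₁, s₁) = (-1, 2) − 0.01·(-5, 19) = (-0.95, 1.81)
(r₂, s₂) = (-0.95, 1.81) − 0.01·(-4.79, 17.15) = (-0.9021, 1.6385)
(r₃, s₃) = (-0.9021, 1.6385) − 0.01·(-4.5783, 15.4829) = (-0.856317, 1.483671)
(r₄, s₄) = (-0.856317, 1.483671) − 0.01·(-4.366865, 13.980393) = (-0.81264835, 1.34386707)

(-0.81264835, 1.34386707)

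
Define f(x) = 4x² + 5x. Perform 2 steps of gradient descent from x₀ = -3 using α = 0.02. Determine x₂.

-2.3008

f′(x) = 8x + 5
Step 1: f′(-3) = -19; x₁ = -3 − 0.02·(-19) = -2.62
Step 2: f′(-2.62) = -15.96; x₂ = -2.62 − 0.02·(-15.96) = -2.3008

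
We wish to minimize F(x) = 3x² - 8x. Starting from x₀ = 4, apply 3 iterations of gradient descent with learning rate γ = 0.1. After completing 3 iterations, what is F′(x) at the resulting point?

F′(x) = 6x - 8
Step 1: F′(4) = 16; x₁ = 4 − 0.1·16 = 2.4
Step 2: F′(2.4) = 6.4; x₂ = 2.4 − 0.1·6.4 = 1.76
Step 3: F′(1.76) = 2.56; x₃ = 1.76 − 0.1·2.56 = 1.504
F′(x) at (1.504) = 1.024

1.024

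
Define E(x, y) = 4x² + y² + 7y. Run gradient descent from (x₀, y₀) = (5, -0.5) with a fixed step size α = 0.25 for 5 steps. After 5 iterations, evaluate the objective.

87.7587890625

∇E = (8x, 2y + 7)
Step 1: at (5, -0.5), ∇E = (40, 6) → (5, -0.5) − 0.25·(40, 6) = (-5, -2)
Step 2: at (-5, -2), ∇E = (-40, 3) → (-5, -2) − 0.25·(-40, 3) = (5, -2.75)
Step 3: at (5, -2.75), ∇E = (40, 1.5) → (5, -2.75) − 0.25·(40, 1.5) = (-5, -3.125)
Step 4: at (-5, -3.125), ∇E = (-40, 0.75) → (-5, -3.125) − 0.25·(-40, 0.75) = (5, -3.3125)
Step 5: at (5, -3.3125), ∇E = (40, 0.375) → (5, -3.3125) − 0.25·(40, 0.375) = (-5, -3.40625)
E(-5, -3.40625) = 87.7587890625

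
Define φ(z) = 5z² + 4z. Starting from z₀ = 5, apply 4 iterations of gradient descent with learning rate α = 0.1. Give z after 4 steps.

-0.4

φ′(z) = 10z + 4
z₁ = 5 − 0.1·54 = -0.4
z₂ = -0.4 − 0.1·0 = -0.4
z₃ = -0.4 − 0.1·0 = -0.4
z₄ = -0.4 − 0.1·0 = -0.4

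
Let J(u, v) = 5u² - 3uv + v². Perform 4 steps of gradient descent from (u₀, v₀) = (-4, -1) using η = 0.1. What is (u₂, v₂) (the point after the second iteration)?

∇J = (10u - 3v, -3u + 2v)
Step 1: at (-4, -1), ∇J = (-37, 10) → (-4, -1) − 0.1·(-37, 10) = (-0.3, -2)
Step 2: at (-0.3, -2), ∇J = (3, -3.1) → (-0.3, -2) − 0.1·(3, -3.1) = (-0.6, -1.69)

(-0.6, -1.69)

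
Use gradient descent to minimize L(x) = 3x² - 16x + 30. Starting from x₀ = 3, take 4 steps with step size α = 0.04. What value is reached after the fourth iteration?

2.77787392

L′(x) = 6x - 16
Step 1: L′(3) = 2; x₁ = 3 − 0.04·2 = 2.92
Step 2: L′(2.92) = 1.52; x₂ = 2.92 − 0.04·1.52 = 2.8592
Step 3: L′(2.8592) = 1.1552; x₃ = 2.8592 − 0.04·1.1552 = 2.812992
Step 4: L′(2.812992) = 0.877952; x₄ = 2.812992 − 0.04·0.877952 = 2.77787392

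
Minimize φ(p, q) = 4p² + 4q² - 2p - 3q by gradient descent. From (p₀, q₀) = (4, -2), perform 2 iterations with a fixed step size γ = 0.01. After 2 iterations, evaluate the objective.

∇φ = (8p - 2, 8q - 3)
Step 1: at (4, -2), ∇φ = (30, -19) → (4, -2) − 0.01·(30, -19) = (3.7, -1.81)
Step 2: at (3.7, -1.81), ∇φ = (27.6, -17.48) → (3.7, -1.81) − 0.01·(27.6, -17.48) = (3.424, -1.6352)
φ(3.424, -1.6352) = 55.64822016

55.64822016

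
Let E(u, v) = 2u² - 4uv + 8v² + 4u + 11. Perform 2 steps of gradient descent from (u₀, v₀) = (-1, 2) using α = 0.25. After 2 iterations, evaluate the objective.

4683

∇E = (4u - 4v + 4, -4u + 16v)
(u₁, v₁) = (-1, 2) − 0.25·(-8, 36) = (1, -7)
(u₂, v₂) = (1, -7) − 0.25·(36, -116) = (-8, 22)
E(-8, 22) = 4683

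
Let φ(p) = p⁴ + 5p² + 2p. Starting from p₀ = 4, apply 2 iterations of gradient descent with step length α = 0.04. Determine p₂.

φ′(p) = 4p³ + 10p + 2
Step 1: φ′(4) = 298; p₁ = 4 − 0.04·298 = -7.92
Step 2: φ′(-7.92) = -2064.372352; p₂ = -7.92 − 0.04·(-2064.372352) = 74.65489408

74.65489408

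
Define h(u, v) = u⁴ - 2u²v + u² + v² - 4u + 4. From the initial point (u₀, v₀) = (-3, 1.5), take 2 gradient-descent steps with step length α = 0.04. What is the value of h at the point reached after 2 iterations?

0.742294967296

∇h = (4u³ - 4uv + 2u - 4, -2u² + 2v)
Step 1: at (-3, 1.5), ∇h = (-100, -15) → (-3, 1.5) − 0.04·(-100, -15) = (1, 2.1)
Step 2: at (1, 2.1), ∇h = (-6.4, 2.2) → (1, 2.1) − 0.04·(-6.4, 2.2) = (1.256, 2.012)
h(1.256, 2.012) = 0.742294967296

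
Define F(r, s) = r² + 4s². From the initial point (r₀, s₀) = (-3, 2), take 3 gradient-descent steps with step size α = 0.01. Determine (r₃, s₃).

(-2.823576, 1.557376)

∇F = (2r, 8s)
(r₁, s₁) = (-3, 2) − 0.01·(-6, 16) = (-2.94, 1.84)
(r₂, s₂) = (-2.94, 1.84) − 0.01·(-5.88, 14.72) = (-2.8812, 1.6928)
(r₃, s₃) = (-2.8812, 1.6928) − 0.01·(-5.7624, 13.5424) = (-2.823576, 1.557376)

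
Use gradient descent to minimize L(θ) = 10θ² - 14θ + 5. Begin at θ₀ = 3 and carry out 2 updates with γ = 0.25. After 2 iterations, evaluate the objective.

13542.5

L′(θ) = 20θ - 14
Step 1: L′(3) = 46; θ₁ = 3 − 0.25·46 = -8.5
Step 2: L′(-8.5) = -184; θ₂ = -8.5 − 0.25·(-184) = 37.5
L(37.5) = 13542.5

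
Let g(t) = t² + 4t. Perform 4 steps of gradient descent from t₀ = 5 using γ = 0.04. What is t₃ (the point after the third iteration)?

g′(t) = 2t + 4
Step 1: g′(5) = 14; t₁ = 5 − 0.04·14 = 4.44
Step 2: g′(4.44) = 12.88; t₂ = 4.44 − 0.04·12.88 = 3.9248
Step 3: g′(3.9248) = 11.8496; t₃ = 3.9248 − 0.04·11.8496 = 3.450816

3.450816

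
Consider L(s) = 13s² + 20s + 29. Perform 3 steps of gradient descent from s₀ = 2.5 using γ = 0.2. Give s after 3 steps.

-242.98

L′(s) = 26s + 20
s₁ = 2.5 − 0.2·85 = -14.5
s₂ = -14.5 − 0.2·(-357) = 56.9
s₃ = 56.9 − 0.2·1499.4 = -242.98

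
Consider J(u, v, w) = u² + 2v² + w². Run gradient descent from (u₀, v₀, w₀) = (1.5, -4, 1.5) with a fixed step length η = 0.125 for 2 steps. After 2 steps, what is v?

∇J = (2u, 4v, 2w)
Step 1: at (1.5, -4, 1.5), ∇J = (3, -16, 3) → (1.5, -4, 1.5) − 0.125·(3, -16, 3) = (1.125, -2, 1.125)
Step 2: at (1.125, -2, 1.125), ∇J = (2.25, -8, 2.25) → (1.125, -2, 1.125) − 0.125·(2.25, -8, 2.25) = (0.84375, -1, 0.84375)
v = -1

-1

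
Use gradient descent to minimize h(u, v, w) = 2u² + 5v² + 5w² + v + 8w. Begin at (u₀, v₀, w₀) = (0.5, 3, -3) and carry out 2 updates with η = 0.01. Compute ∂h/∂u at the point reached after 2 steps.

∇h = (4u, 10v + 1, 10w + 8)
Step 1: at (0.5, 3, -3), ∇h = (2, 31, -22) → (0.5, 3, -3) − 0.01·(2, 31, -22) = (0.48, 2.69, -2.78)
Step 2: at (0.48, 2.69, -2.78), ∇h = (1.92, 27.9, -19.8) → (0.48, 2.69, -2.78) − 0.01·(1.92, 27.9, -19.8) = (0.4608, 2.411, -2.582)
∂h/∂u at (0.4608, 2.411, -2.582) = 1.8432

1.8432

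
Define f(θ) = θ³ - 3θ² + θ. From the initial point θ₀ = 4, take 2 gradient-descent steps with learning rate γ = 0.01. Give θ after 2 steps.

3.543125

f′(θ) = 3θ² - 6θ + 1
θ₁ = 4 − 0.01·25 = 3.75
θ₂ = 3.75 − 0.01·20.6875 = 3.543125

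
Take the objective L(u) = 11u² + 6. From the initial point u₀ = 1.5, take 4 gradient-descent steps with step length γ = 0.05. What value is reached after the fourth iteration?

0.00015

L′(u) = 22u
u₁ = 1.5 − 0.05·33 = -0.15
u₂ = -0.15 − 0.05·(-3.3) = 0.015
u₃ = 0.015 − 0.05·0.33 = -0.0015
u₄ = -0.0015 − 0.05·(-0.033) = 0.00015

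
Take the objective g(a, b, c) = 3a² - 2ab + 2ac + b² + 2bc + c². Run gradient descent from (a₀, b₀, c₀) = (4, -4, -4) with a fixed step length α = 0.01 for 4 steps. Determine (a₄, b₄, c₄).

∇g = (6a - 2b + 2c, -2a + 2b + 2c, 2a + 2b + 2c)
Step 1: at (4, -4, -4), ∇g = (24, -24, -8) → (4, -4, -4) − 0.01·(24, -24, -8) = (3.76, -3.76, -3.92)
Step 2: at (3.76, -3.76, -3.92), ∇g = (22.24, -22.88, -7.84) → (3.76, -3.76, -3.92) − 0.01·(22.24, -22.88, -7.84) = (3.5376, -3.5312, -3.8416)
Step 3: at (3.5376, -3.5312, -3.8416), ∇g = (20.6048, -21.8208, -7.6704) → (3.5376, -3.5312, -3.8416) − 0.01·(20.6048, -21.8208, -7.6704) = (3.331552, -3.312992, -3.764896)
Step 4: at (3.331552, -3.312992, -3.764896), ∇g = (19.085504, -20.81888, -7.492672) → (3.331552, -3.312992, -3.764896) − 0.01·(19.085504, -20.81888, -7.492672) = (3.14069696, -3.1048032, -3.68996928)

(3.14069696, -3.1048032, -3.68996928)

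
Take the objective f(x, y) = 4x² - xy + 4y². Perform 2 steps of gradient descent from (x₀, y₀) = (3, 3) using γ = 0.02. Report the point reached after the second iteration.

∇f = (8x - y, -x + 8y)
Step 1: at (3, 3), ∇f = (21, 21) → (3, 3) − 0.02·(21, 21) = (2.58, 2.58)
Step 2: at (2.58, 2.58), ∇f = (18.06, 18.06) → (2.58, 2.58) − 0.02·(18.06, 18.06) = (2.2188, 2.2188)

(2.2188, 2.2188)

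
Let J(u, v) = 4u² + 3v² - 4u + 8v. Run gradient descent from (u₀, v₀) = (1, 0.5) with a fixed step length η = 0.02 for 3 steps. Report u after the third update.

∇J = (8u - 4, 6v + 8)
Step 1: at (1, 0.5), ∇J = (4, 11) → (1, 0.5) − 0.02·(4, 11) = (0.92, 0.28)
Step 2: at (0.92, 0.28), ∇J = (3.36, 9.68) → (0.92, 0.28) − 0.02·(3.36, 9.68) = (0.8528, 0.0864)
Step 3: at (0.8528, 0.0864), ∇J = (2.8224, 8.5184) → (0.8528, 0.0864) − 0.02·(2.8224, 8.5184) = (0.796352, -0.083968)
u = 0.796352

0.796352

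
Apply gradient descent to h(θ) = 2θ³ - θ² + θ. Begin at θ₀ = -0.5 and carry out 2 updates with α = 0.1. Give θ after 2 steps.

-1.5535

h′(θ) = 6θ² - 2θ + 1
Step 1: h′(-0.5) = 3.5; θ₁ = -0.5 − 0.1·3.5 = -0.85
Step 2: h′(-0.85) = 7.035; θ₂ = -0.85 − 0.1·7.035 = -1.5535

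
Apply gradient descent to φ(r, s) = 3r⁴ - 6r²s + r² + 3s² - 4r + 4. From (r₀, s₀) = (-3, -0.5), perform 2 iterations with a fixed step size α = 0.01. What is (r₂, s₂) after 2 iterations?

(0.53709504, 0.082024)

∇φ = (12r³ - 12rs + 2r - 4, -6r² + 6s)
(r₁, s₁) = (-3, -0.5) − 0.01·(-352, -57) = (0.52, 0.07)
(r₂, s₂) = (0.52, 0.07) − 0.01·(-1.709504, -1.2024) = (0.53709504, 0.082024)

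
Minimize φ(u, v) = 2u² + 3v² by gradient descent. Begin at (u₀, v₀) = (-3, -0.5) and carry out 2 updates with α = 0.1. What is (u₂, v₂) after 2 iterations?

(-1.08, -0.08)

∇φ = (4u, 6v)
(u₁, v₁) = (-3, -0.5) − 0.1·(-12, -3) = (-1.8, -0.2)
(u₂, v₂) = (-1.8, -0.2) − 0.1·(-7.2, -1.2) = (-1.08, -0.08)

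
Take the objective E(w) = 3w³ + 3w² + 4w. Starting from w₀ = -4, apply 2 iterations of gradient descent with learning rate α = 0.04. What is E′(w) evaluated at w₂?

E′(w) = 9w² + 6w + 4
w₁ = -4 − 0.04·124 = -8.96
w₂ = -8.96 − 0.04·672.7744 = -35.870976
E′(w) at (-35.870976) = 11369.316416733184

11369.316416733184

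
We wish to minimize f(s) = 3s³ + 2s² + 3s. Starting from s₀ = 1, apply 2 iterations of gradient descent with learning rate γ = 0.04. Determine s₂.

f′(s) = 9s² + 4s + 3
s₁ = 1 − 0.04·16 = 0.36
s₂ = 0.36 − 0.04·5.6064 = 0.135744

0.135744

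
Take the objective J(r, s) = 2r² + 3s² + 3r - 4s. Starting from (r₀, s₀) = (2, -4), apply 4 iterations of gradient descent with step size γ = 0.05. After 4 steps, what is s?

-0.4538

∇J = (4r + 3, 6s - 4)
Step 1: at (2, -4), ∇J = (11, -28) → (2, -4) − 0.05·(11, -28) = (1.45, -2.6)
Step 2: at (1.45, -2.6), ∇J = (8.8, -19.6) → (1.45, -2.6) − 0.05·(8.8, -19.6) = (1.01, -1.62)
Step 3: at (1.01, -1.62), ∇J = (7.04, -13.72) → (1.01, -1.62) − 0.05·(7.04, -13.72) = (0.658, -0.934)
Step 4: at (0.658, -0.934), ∇J = (5.632, -9.604) → (0.658, -0.934) − 0.05·(5.632, -9.604) = (0.3764, -0.4538)
s = -0.4538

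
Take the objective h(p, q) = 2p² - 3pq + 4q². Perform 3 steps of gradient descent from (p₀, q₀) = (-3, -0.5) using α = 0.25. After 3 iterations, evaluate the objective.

∇h = (4p - 3q, -3p + 8q)
Step 1: at (-3, -0.5), ∇h = (-10.5, 5) → (-3, -0.5) − 0.25·(-10.5, 5) = (-0.375, -1.75)
Step 2: at (-0.375, -1.75), ∇h = (3.75, -12.875) → (-0.375, -1.75) − 0.25·(3.75, -12.875) = (-1.3125, 1.46875)
Step 3: at (-1.3125, 1.46875), ∇h = (-9.65625, 15.6875) → (-1.3125, 1.46875) − 0.25·(-9.65625, 15.6875) = (1.1015625, -2.453125)
h(1.1015625, -2.453125) = 34.60498046875

34.60498046875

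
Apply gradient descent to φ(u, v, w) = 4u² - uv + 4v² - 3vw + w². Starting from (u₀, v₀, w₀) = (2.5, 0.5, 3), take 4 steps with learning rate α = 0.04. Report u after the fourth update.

∇φ = (8u - v, -u + 8v - 3w, -3v + 2w)
Step 1: at (2.5, 0.5, 3), ∇φ = (19.5, -7.5, 4.5) → (2.5, 0.5, 3) − 0.04·(19.5, -7.5, 4.5) = (1.72, 0.8, 2.82)
Step 2: at (1.72, 0.8, 2.82), ∇φ = (12.96, -3.78, 3.24) → (1.72, 0.8, 2.82) − 0.04·(12.96, -3.78, 3.24) = (1.2016, 0.9512, 2.6904)
Step 3: at (1.2016, 0.9512, 2.6904), ∇φ = (8.6616, -1.6632, 2.5272) → (1.2016, 0.9512, 2.6904) − 0.04·(8.6616, -1.6632, 2.5272) = (0.855136, 1.017728, 2.589312)
Step 4: at (0.855136, 1.017728, 2.589312), ∇φ = (5.82336, -0.481248, 2.12544) → (0.855136, 1.017728, 2.589312) − 0.04·(5.82336, -0.481248, 2.12544) = (0.6222016, 1.03697792, 2.5042944)
u = 0.6222016

0.6222016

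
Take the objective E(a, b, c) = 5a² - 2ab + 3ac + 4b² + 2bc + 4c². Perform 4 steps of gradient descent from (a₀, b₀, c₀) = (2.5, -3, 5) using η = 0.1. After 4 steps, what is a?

∇E = (10a - 2b + 3c, -2a + 8b + 2c, 3a + 2b + 8c)
Step 1: at (2.5, -3, 5), ∇E = (46, -19, 41.5) → (2.5, -3, 5) − 0.1·(46, -19, 41.5) = (-2.1, -1.1, 0.85)
Step 2: at (-2.1, -1.1, 0.85), ∇E = (-16.25, -2.9, -1.7) → (-2.1, -1.1, 0.85) − 0.1·(-16.25, -2.9, -1.7) = (-0.475, -0.81, 1.02)
Step 3: at (-0.475, -0.81, 1.02), ∇E = (-0.07, -3.49, 5.115) → (-0.475, -0.81, 1.02) − 0.1·(-0.07, -3.49, 5.115) = (-0.468, -0.461, 0.5085)
Step 4: at (-0.468, -0.461, 0.5085), ∇E = (-2.2325, -1.735, 1.742) → (-0.468, -0.461, 0.5085) − 0.1·(-2.2325, -1.735, 1.742) = (-0.24475, -0.2875, 0.3343)
a = -0.24475

-0.24475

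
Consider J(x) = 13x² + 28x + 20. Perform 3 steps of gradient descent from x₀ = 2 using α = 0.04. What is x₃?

J′(x) = 26x + 28
Step 1: J′(2) = 80; x₁ = 2 − 0.04·80 = -1.2
Step 2: J′(-1.2) = -3.2; x₂ = -1.2 − 0.04·(-3.2) = -1.072
Step 3: J′(-1.072) = 0.128; x₃ = -1.072 − 0.04·0.128 = -1.07712

-1.07712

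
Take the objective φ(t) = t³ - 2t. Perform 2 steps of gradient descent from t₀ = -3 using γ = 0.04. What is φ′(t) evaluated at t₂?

φ′(t) = 3t² - 2
t₁ = -3 − 0.04·25 = -4
t₂ = -4 − 0.04·46 = -5.84
φ′(t) at (-5.84) = 100.3168

100.3168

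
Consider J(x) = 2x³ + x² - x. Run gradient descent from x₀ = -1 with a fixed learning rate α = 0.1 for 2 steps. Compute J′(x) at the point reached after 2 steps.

J′(x) = 6x² + 2x - 1
Step 1: J′(-1) = 3; x₁ = -1 − 0.1·3 = -1.3
Step 2: J′(-1.3) = 6.54; x₂ = -1.3 − 0.1·6.54 = -1.954
J′(x) at (-1.954) = 18.000696

18.000696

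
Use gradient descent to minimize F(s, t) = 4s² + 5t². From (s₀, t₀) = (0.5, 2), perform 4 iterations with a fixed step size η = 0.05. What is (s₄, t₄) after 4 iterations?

∇F = (8s, 10t)
(s₁, t₁) = (0.5, 2) − 0.05·(4, 20) = (0.3, 1)
(s₂, t₂) = (0.3, 1) − 0.05·(2.4, 10) = (0.18, 0.5)
(s₃, t₃) = (0.18, 0.5) − 0.05·(1.44, 5) = (0.108, 0.25)
(s₄, t₄) = (0.108, 0.25) − 0.05·(0.864, 2.5) = (0.0648, 0.125)

(0.0648, 0.125)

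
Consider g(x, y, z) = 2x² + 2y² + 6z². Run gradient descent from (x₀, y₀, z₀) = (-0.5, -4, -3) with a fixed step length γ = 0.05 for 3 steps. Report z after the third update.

∇g = (4x, 4y, 12z)
(x₁, y₁, z₁) = (-0.5, -4, -3) − 0.05·(-2, -16, -36) = (-0.4, -3.2, -1.2)
(x₂, y₂, z₂) = (-0.4, -3.2, -1.2) − 0.05·(-1.6, -12.8, -14.4) = (-0.32, -2.56, -0.48)
(x₃, y₃, z₃) = (-0.32, -2.56, -0.48) − 0.05·(-1.28, -10.24, -5.76) = (-0.256, -2.048, -0.192)
z = -0.192

-0.192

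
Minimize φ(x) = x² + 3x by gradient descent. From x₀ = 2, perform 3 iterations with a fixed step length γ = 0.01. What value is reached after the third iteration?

φ′(x) = 2x + 3
Step 1: φ′(2) = 7; x₁ = 2 − 0.01·7 = 1.93
Step 2: φ′(1.93) = 6.86; x₂ = 1.93 − 0.01·6.86 = 1.8614
Step 3: φ′(1.8614) = 6.7228; x₃ = 1.8614 − 0.01·6.7228 = 1.794172

1.794172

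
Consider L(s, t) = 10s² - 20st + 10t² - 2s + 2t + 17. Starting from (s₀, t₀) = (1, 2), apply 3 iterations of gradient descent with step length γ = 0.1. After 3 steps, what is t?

-13.4

∇L = (20s - 20t - 2, -20s + 20t + 2)
Step 1: at (1, 2), ∇L = (-22, 22) → (1, 2) − 0.1·(-22, 22) = (3.2, -0.2)
Step 2: at (3.2, -0.2), ∇L = (66, -66) → (3.2, -0.2) − 0.1·(66, -66) = (-3.4, 6.4)
Step 3: at (-3.4, 6.4), ∇L = (-198, 198) → (-3.4, 6.4) − 0.1·(-198, 198) = (16.4, -13.4)
t = -13.4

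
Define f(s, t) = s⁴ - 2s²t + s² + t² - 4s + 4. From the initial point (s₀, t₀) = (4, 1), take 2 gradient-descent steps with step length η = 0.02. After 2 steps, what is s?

∇f = (4s³ - 4st + 2s - 4, -2s² + 2t)
Step 1: at (4, 1), ∇f = (244, -30) → (4, 1) − 0.02·(244, -30) = (-0.88, 1.6)
Step 2: at (-0.88, 1.6), ∇f = (-2.853888, 1.6512) → (-0.88, 1.6) − 0.02·(-2.853888, 1.6512) = (-0.82292224, 1.566976)
s = -0.82292224

-0.82292224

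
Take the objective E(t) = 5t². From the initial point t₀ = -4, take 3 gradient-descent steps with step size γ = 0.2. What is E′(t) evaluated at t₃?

E′(t) = 10t
t₁ = -4 − 0.2·(-40) = 4
t₂ = 4 − 0.2·40 = -4
t₃ = -4 − 0.2·(-40) = 4
E′(t) at (4) = 40

40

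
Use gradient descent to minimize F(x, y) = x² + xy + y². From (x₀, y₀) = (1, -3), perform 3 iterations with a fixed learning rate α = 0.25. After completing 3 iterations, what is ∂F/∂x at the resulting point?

∇F = (2x + y, x + 2y)
(x₁, y₁) = (1, -3) − 0.25·(-1, -5) = (1.25, -1.75)
(x₂, y₂) = (1.25, -1.75) − 0.25·(0.75, -2.25) = (1.0625, -1.1875)
(x₃, y₃) = (1.0625, -1.1875) − 0.25·(0.9375, -1.3125) = (0.828125, -0.859375)
∂F/∂x at (0.828125, -0.859375) = 0.796875

0.796875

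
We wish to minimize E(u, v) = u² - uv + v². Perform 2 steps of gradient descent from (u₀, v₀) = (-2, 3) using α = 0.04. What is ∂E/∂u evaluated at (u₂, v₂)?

∇E = (2u - v, -u + 2v)
(u₁, v₁) = (-2, 3) − 0.04·(-7, 8) = (-1.72, 2.68)
(u₂, v₂) = (-1.72, 2.68) − 0.04·(-6.12, 7.08) = (-1.4752, 2.3968)
∂E/∂u at (-1.4752, 2.3968) = -5.3472

-5.3472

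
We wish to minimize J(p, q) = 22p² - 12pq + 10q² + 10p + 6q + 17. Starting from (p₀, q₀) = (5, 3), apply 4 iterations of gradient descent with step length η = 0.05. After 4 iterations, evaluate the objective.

6209.21899264

∇J = (44p - 12q + 10, -12p + 20q + 6)
(p₁, q₁) = (5, 3) − 0.05·(194, 6) = (-4.7, 2.7)
(p₂, q₂) = (-4.7, 2.7) − 0.05·(-229.2, 116.4) = (6.76, -3.12)
(p₃, q₃) = (6.76, -3.12) − 0.05·(344.88, -137.52) = (-10.484, 3.756)
(p₄, q₄) = (-10.484, 3.756) − 0.05·(-496.368, 206.928) = (14.3344, -6.5904)
J(14.3344, -6.5904) = 6209.21899264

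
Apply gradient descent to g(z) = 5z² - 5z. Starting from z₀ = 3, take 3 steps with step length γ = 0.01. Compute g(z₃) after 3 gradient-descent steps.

g′(z) = 10z - 5
z₁ = 3 − 0.01·25 = 2.75
z₂ = 2.75 − 0.01·22.5 = 2.525
z₃ = 2.525 − 0.01·20.25 = 2.3225
g(2.3225) = 15.35753125

15.35753125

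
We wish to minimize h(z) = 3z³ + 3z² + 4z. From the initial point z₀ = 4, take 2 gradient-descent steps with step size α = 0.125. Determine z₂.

-349.40625

h′(z) = 9z² + 6z + 4
z₁ = 4 − 0.125·172 = -17.5
z₂ = -17.5 − 0.125·2655.25 = -349.40625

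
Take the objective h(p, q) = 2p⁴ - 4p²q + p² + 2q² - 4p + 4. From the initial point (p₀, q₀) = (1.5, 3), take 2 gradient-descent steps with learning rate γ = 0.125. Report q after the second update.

5.09375

∇h = (8p³ - 8pq + 2p - 4, -4p² + 4q)
(p₁, q₁) = (1.5, 3) − 0.125·(-10, 3) = (2.75, 2.625)
(p₂, q₂) = (2.75, 2.625) − 0.125·(110.125, -19.75) = (-11.015625, 5.09375)
q = 5.09375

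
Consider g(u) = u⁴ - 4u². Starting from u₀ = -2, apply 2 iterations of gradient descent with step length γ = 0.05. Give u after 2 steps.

-1.3344

g′(u) = 4u³ - 8u
Step 1: g′(-2) = -16; u₁ = -2 − 0.05·(-16) = -1.2
Step 2: g′(-1.2) = 2.688; u₂ = -1.2 − 0.05·2.688 = -1.3344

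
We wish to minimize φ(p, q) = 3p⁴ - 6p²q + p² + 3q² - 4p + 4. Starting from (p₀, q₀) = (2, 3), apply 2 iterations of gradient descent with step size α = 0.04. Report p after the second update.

∇φ = (12p³ - 12pq + 2p - 4, -6p² + 6q)
Step 1: at (2, 3), ∇φ = (24, -6) → (2, 3) − 0.04·(24, -6) = (1.04, 3.24)
Step 2: at (1.04, 3.24), ∇φ = (-28.856832, 12.9504) → (1.04, 3.24) − 0.04·(-28.856832, 12.9504) = (2.19427328, 2.721984)
p = 2.19427328

2.19427328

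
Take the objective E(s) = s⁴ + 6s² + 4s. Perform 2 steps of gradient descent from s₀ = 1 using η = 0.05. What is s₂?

E′(s) = 4s³ + 12s + 4
s₁ = 1 − 0.05·20 = 0
s₂ = 0 − 0.05·4 = -0.2

-0.2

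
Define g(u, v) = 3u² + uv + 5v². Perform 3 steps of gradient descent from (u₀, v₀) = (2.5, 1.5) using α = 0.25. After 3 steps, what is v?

∇g = (6u + v, u + 10v)
(u₁, v₁) = (2.5, 1.5) − 0.25·(16.5, 17.5) = (-1.625, -2.875)
(u₂, v₂) = (-1.625, -2.875) − 0.25·(-12.625, -30.375) = (1.53125, 4.71875)
(u₃, v₃) = (1.53125, 4.71875) − 0.25·(13.90625, 48.71875) = (-1.9453125, -7.4609375)
v = -7.4609375

-7.4609375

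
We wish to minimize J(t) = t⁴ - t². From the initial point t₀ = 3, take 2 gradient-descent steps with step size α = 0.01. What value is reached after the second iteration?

J′(t) = 4t³ - 2t
t₁ = 3 − 0.01·102 = 1.98
t₂ = 1.98 − 0.01·27.089568 = 1.70910432

1.70910432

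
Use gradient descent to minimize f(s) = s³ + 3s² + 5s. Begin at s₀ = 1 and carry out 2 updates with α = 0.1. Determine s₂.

f′(s) = 3s² + 6s + 5
s₁ = 1 − 0.1·14 = -0.4
s₂ = -0.4 − 0.1·3.08 = -0.708

-0.708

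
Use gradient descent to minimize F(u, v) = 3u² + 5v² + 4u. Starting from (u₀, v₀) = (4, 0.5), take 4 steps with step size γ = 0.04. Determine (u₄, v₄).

∇F = (6u + 4, 10v)
(u₁, v₁) = (4, 0.5) − 0.04·(28, 5) = (2.88, 0.3)
(u₂, v₂) = (2.88, 0.3) − 0.04·(21.28, 3) = (2.0288, 0.18)
(u₃, v₃) = (2.0288, 0.18) − 0.04·(16.1728, 1.8) = (1.381888, 0.108)
(u₄, v₄) = (1.381888, 0.108) − 0.04·(12.291328, 1.08) = (0.89023488, 0.0648)

(0.89023488, 0.0648)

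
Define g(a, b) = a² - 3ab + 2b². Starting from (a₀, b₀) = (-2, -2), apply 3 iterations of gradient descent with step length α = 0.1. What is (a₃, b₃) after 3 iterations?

(-2.362, -1.734)

∇g = (2a - 3b, -3a + 4b)
(a₁, b₁) = (-2, -2) − 0.1·(2, -2) = (-2.2, -1.8)
(a₂, b₂) = (-2.2, -1.8) − 0.1·(1, -0.6) = (-2.3, -1.74)
(a₃, b₃) = (-2.3, -1.74) − 0.1·(0.62, -0.06) = (-2.362, -1.734)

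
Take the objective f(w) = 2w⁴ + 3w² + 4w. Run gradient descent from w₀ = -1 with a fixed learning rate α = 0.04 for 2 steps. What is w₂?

f′(w) = 8w³ + 6w + 4
Step 1: f′(-1) = -10; w₁ = -1 − 0.04·(-10) = -0.6
Step 2: f′(-0.6) = -1.328; w₂ = -0.6 − 0.04·(-1.328) = -0.54688

-0.54688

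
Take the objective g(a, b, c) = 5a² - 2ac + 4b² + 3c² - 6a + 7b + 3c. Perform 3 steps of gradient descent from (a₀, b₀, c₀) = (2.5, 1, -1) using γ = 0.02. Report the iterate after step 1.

(2.08, 0.7, -0.84)

∇g = (10a - 2c - 6, 8b + 7, -2a + 6c + 3)
Step 1: at (2.5, 1, -1), ∇g = (21, 15, -8) → (2.5, 1, -1) − 0.02·(21, 15, -8) = (2.08, 0.7, -0.84)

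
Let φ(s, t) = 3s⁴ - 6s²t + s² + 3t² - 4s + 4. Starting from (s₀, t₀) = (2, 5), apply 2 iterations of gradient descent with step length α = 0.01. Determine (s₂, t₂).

∇φ = (12s³ - 12st + 2s - 4, -6s² + 6t)
Step 1: at (2, 5), ∇φ = (-24, 6) → (2, 5) − 0.01·(-24, 6) = (2.24, 4.94)
Step 2: at (2.24, 4.94), ∇φ = (2.565888, -0.4656) → (2.24, 4.94) − 0.01·(2.565888, -0.4656) = (2.21434112, 4.944656)

(2.21434112, 4.944656)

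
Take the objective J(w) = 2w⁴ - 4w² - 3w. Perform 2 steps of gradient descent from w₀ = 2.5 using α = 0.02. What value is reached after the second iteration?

0.57802624

J′(w) = 8w³ - 8w - 3
w₁ = 2.5 − 0.02·102 = 0.46
w₂ = 0.46 − 0.02·(-5.901312) = 0.57802624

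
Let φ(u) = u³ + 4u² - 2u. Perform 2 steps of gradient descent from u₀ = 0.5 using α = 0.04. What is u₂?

0.326948

φ′(u) = 3u² + 8u - 2
u₁ = 0.5 − 0.04·2.75 = 0.39
u₂ = 0.39 − 0.04·1.5763 = 0.326948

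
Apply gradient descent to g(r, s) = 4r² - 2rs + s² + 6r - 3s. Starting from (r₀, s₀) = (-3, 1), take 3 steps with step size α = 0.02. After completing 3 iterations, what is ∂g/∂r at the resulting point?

∇g = (8r - 2s + 6, -2r + 2s - 3)
(r₁, s₁) = (-3, 1) − 0.02·(-20, 5) = (-2.6, 0.9)
(r₂, s₂) = (-2.6, 0.9) − 0.02·(-16.6, 4) = (-2.268, 0.82)
(r₃, s₃) = (-2.268, 0.82) − 0.02·(-13.784, 3.176) = (-1.99232, 0.75648)
∂g/∂r at (-1.99232, 0.75648) = -11.45152

-11.45152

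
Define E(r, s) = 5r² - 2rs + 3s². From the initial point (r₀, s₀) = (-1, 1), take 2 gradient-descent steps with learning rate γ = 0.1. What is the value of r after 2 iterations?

∇E = (10r - 2s, -2r + 6s)
Step 1: at (-1, 1), ∇E = (-12, 8) → (-1, 1) − 0.1·(-12, 8) = (0.2, 0.2)
Step 2: at (0.2, 0.2), ∇E = (1.6, 0.8) → (0.2, 0.2) − 0.1·(1.6, 0.8) = (0.04, 0.12)
r = 0.04

0.04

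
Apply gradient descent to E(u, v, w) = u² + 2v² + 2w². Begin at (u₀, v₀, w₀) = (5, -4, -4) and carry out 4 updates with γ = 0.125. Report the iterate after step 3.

∇E = (2u, 4v, 4w)
Step 1: at (5, -4, -4), ∇E = (10, -16, -16) → (5, -4, -4) − 0.125·(10, -16, -16) = (3.75, -2, -2)
Step 2: at (3.75, -2, -2), ∇E = (7.5, -8, -8) → (3.75, -2, -2) − 0.125·(7.5, -8, -8) = (2.8125, -1, -1)
Step 3: at (2.8125, -1, -1), ∇E = (5.625, -4, -4) → (2.8125, -1, -1) − 0.125·(5.625, -4, -4) = (2.109375, -0.5, -0.5)

(2.109375, -0.5, -0.5)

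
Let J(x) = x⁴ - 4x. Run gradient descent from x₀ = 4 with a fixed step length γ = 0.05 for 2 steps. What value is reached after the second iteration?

118.8112

J′(x) = 4x³ - 4
Step 1: J′(4) = 252; x₁ = 4 − 0.05·252 = -8.6
Step 2: J′(-8.6) = -2548.224; x₂ = -8.6 − 0.05·(-2548.224) = 118.8112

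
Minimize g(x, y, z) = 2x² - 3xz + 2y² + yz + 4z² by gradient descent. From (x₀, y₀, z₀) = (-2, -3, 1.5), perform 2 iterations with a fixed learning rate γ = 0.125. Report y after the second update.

∇g = (4x - 3z, 4y + z, -3x + y + 8z)
(x₁, y₁, z₁) = (-2, -3, 1.5) − 0.125·(-12.5, -10.5, 15) = (-0.4375, -1.6875, -0.375)
(x₂, y₂, z₂) = (-0.4375, -1.6875, -0.375) − 0.125·(-0.625, -7.125, -3.375) = (-0.359375, -0.796875, 0.046875)
y = -0.796875

-0.796875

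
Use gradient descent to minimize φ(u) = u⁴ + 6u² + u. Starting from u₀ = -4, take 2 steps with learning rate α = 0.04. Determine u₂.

φ′(u) = 4u³ + 12u + 1
u₁ = -4 − 0.04·(-303) = 8.12
u₂ = 8.12 − 0.04·2239.989312 = -81.47957248

-81.47957248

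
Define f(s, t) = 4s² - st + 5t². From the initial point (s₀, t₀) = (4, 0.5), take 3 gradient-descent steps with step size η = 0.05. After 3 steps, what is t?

∇f = (8s - t, -s + 10t)
(s₁, t₁) = (4, 0.5) − 0.05·(31.5, 1) = (2.425, 0.45)
(s₂, t₂) = (2.425, 0.45) − 0.05·(18.95, 2.075) = (1.4775, 0.34625)
(s₃, t₃) = (1.4775, 0.34625) − 0.05·(11.47375, 1.985) = (0.9038125, 0.247)
t = 0.247

0.247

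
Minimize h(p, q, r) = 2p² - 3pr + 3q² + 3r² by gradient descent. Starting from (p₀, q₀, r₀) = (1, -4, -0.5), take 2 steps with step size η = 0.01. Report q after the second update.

-3.5344

∇h = (4p - 3r, 6q, -3p + 6r)
Step 1: at (1, -4, -0.5), ∇h = (5.5, -24, -6) → (1, -4, -0.5) − 0.01·(5.5, -24, -6) = (0.945, -3.76, -0.44)
Step 2: at (0.945, -3.76, -0.44), ∇h = (5.1, -22.56, -5.475) → (0.945, -3.76, -0.44) − 0.01·(5.1, -22.56, -5.475) = (0.894, -3.5344, -0.38525)
q = -3.5344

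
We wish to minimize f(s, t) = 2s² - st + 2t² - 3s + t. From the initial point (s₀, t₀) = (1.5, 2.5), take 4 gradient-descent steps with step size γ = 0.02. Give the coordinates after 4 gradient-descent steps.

(1.4440916, 1.8250716)

∇f = (4s - t - 3, -s + 4t + 1)
(s₁, t₁) = (1.5, 2.5) − 0.02·(0.5, 9.5) = (1.49, 2.31)
(s₂, t₂) = (1.49, 2.31) − 0.02·(0.65, 8.75) = (1.477, 2.135)
(s₃, t₃) = (1.477, 2.135) − 0.02·(0.773, 8.063) = (1.46154, 1.97374)
(s₄, t₄) = (1.46154, 1.97374) − 0.02·(0.87242, 7.43342) = (1.4440916, 1.8250716)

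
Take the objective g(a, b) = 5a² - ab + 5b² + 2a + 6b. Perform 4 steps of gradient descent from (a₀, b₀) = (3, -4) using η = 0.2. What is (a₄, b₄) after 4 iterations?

∇g = (10a - b + 2, -a + 10b + 6)
(a₁, b₁) = (3, -4) − 0.2·(36, -37) = (-4.2, 3.4)
(a₂, b₂) = (-4.2, 3.4) − 0.2·(-43.4, 44.2) = (4.48, -5.44)
(a₃, b₃) = (4.48, -5.44) − 0.2·(52.24, -52.88) = (-5.968, 5.136)
(a₄, b₄) = (-5.968, 5.136) − 0.2·(-62.816, 63.328) = (6.5952, -7.5296)

(6.5952, -7.5296)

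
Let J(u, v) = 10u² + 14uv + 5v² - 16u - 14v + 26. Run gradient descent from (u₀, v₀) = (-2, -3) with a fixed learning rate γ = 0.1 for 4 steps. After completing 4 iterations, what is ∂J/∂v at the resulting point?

-1092.7392

∇J = (20u + 14v - 16, 14u + 10v - 14)
Step 1: at (-2, -3), ∇J = (-98, -72) → (-2, -3) − 0.1·(-98, -72) = (7.8, 4.2)
Step 2: at (7.8, 4.2), ∇J = (198.8, 137.2) → (7.8, 4.2) − 0.1·(198.8, 137.2) = (-12.08, -9.52)
Step 3: at (-12.08, -9.52), ∇J = (-390.88, -278.32) → (-12.08, -9.52) − 0.1·(-390.88, -278.32) = (27.008, 18.312)
Step 4: at (27.008, 18.312), ∇J = (780.528, 547.232) → (27.008, 18.312) − 0.1·(780.528, 547.232) = (-51.0448, -36.4112)
∂J/∂v at (-51.0448, -36.4112) = -1092.7392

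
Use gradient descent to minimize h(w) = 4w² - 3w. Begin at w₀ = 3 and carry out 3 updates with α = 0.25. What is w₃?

h′(w) = 8w - 3
w₁ = 3 − 0.25·21 = -2.25
w₂ = -2.25 − 0.25·(-21) = 3
w₃ = 3 − 0.25·21 = -2.25

-2.25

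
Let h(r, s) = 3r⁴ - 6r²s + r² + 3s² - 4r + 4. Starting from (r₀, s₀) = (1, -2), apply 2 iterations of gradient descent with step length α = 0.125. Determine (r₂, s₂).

∇h = (12r³ - 12rs + 2r - 4, -6r² + 6s)
(r₁, s₁) = (1, -2) − 0.125·(34, -18) = (-3.25, 0.25)
(r₂, s₂) = (-3.25, 0.25) − 0.125·(-412.6875, -61.875) = (48.3359375, 7.984375)

(48.3359375, 7.984375)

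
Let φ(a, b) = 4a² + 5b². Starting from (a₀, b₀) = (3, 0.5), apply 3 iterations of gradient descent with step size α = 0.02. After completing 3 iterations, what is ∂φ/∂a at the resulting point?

∇φ = (8a, 10b)
Step 1: at (3, 0.5), ∇φ = (24, 5) → (3, 0.5) − 0.02·(24, 5) = (2.52, 0.4)
Step 2: at (2.52, 0.4), ∇φ = (20.16, 4) → (2.52, 0.4) − 0.02·(20.16, 4) = (2.1168, 0.32)
Step 3: at (2.1168, 0.32), ∇φ = (16.9344, 3.2) → (2.1168, 0.32) − 0.02·(16.9344, 3.2) = (1.778112, 0.256)
∂φ/∂a at (1.778112, 0.256) = 14.224896

14.224896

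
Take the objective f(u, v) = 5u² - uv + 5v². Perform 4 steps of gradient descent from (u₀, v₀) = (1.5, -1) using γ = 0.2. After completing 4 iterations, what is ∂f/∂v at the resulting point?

∇f = (10u - v, -u + 10v)
Step 1: at (1.5, -1), ∇f = (16, -11.5) → (1.5, -1) − 0.2·(16, -11.5) = (-1.7, 1.3)
Step 2: at (-1.7, 1.3), ∇f = (-18.3, 14.7) → (-1.7, 1.3) − 0.2·(-18.3, 14.7) = (1.96, -1.64)
Step 3: at (1.96, -1.64), ∇f = (21.24, -18.36) → (1.96, -1.64) − 0.2·(21.24, -18.36) = (-2.288, 2.032)
Step 4: at (-2.288, 2.032), ∇f = (-24.912, 22.608) → (-2.288, 2.032) − 0.2·(-24.912, 22.608) = (2.6944, -2.4896)
∂f/∂v at (2.6944, -2.4896) = -27.5904

-27.5904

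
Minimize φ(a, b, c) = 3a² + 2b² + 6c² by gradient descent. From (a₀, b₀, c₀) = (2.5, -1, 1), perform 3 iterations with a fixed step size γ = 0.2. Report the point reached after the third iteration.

(-0.02, -0.008, -2.744)

∇φ = (6a, 4b, 12c)
Step 1: at (2.5, -1, 1), ∇φ = (15, -4, 12) → (2.5, -1, 1) − 0.2·(15, -4, 12) = (-0.5, -0.2, -1.4)
Step 2: at (-0.5, -0.2, -1.4), ∇φ = (-3, -0.8, -16.8) → (-0.5, -0.2, -1.4) − 0.2·(-3, -0.8, -16.8) = (0.1, -0.04, 1.96)
Step 3: at (0.1, -0.04, 1.96), ∇φ = (0.6, -0.16, 23.52) → (0.1, -0.04, 1.96) − 0.2·(0.6, -0.16, 23.52) = (-0.02, -0.008, -2.744)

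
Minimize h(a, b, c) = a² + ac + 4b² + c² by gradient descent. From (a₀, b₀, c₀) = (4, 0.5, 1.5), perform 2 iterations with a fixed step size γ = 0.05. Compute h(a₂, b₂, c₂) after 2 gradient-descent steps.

13.2452828125

∇h = (2a + c, 8b, a + 2c)
(a₁, b₁, c₁) = (4, 0.5, 1.5) − 0.05·(9.5, 4, 7) = (3.525, 0.3, 1.15)
(a₂, b₂, c₂) = (3.525, 0.3, 1.15) − 0.05·(8.2, 2.4, 5.825) = (3.115, 0.18, 0.85875)
h(3.115, 0.18, 0.85875) = 13.2452828125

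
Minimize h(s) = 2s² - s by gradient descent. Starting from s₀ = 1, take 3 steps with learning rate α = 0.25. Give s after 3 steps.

0.25

h′(s) = 4s - 1
s₁ = 1 − 0.25·3 = 0.25
s₂ = 0.25 − 0.25·0 = 0.25
s₃ = 0.25 − 0.25·0 = 0.25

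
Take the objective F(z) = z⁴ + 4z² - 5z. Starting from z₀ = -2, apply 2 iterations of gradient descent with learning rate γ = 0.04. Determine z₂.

F′(z) = 4z³ + 8z - 5
z₁ = -2 − 0.04·(-53) = 0.12
z₂ = 0.12 − 0.04·(-4.033088) = 0.28132352

0.28132352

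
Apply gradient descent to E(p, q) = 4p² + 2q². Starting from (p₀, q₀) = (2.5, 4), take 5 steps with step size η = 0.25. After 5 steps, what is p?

∇E = (8p, 4q)
Step 1: at (2.5, 4), ∇E = (20, 16) → (2.5, 4) − 0.25·(20, 16) = (-2.5, 0)
Step 2: at (-2.5, 0), ∇E = (-20, 0) → (-2.5, 0) − 0.25·(-20, 0) = (2.5, 0)
Step 3: at (2.5, 0), ∇E = (20, 0) → (2.5, 0) − 0.25·(20, 0) = (-2.5, 0)
Step 4: at (-2.5, 0), ∇E = (-20, 0) → (-2.5, 0) − 0.25·(-20, 0) = (2.5, 0)
Step 5: at (2.5, 0), ∇E = (20, 0) → (2.5, 0) − 0.25·(20, 0) = (-2.5, 0)
p = -2.5

-2.5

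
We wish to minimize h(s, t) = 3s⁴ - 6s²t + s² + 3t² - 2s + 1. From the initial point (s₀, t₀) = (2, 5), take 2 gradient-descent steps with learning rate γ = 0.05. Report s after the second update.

-6.2426

∇h = (12s³ - 12st + 2s - 2, -6s² + 6t)
(s₁, t₁) = (2, 5) − 0.05·(-22, 6) = (3.1, 4.7)
(s₂, t₂) = (3.1, 4.7) − 0.05·(186.852, -29.46) = (-6.2426, 6.173)
s = -6.2426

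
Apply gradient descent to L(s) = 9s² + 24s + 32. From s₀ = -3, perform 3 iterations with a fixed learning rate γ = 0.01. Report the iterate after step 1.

L′(s) = 18s + 24
s₁ = -3 − 0.01·(-30) = -2.7

-2.7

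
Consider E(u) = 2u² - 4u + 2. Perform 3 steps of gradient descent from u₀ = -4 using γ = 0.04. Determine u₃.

-1.96352

E′(u) = 4u - 4
Step 1: E′(-4) = -20; u₁ = -4 − 0.04·(-20) = -3.2
Step 2: E′(-3.2) = -16.8; u₂ = -3.2 − 0.04·(-16.8) = -2.528
Step 3: E′(-2.528) = -14.112; u₃ = -2.528 − 0.04·(-14.112) = -1.96352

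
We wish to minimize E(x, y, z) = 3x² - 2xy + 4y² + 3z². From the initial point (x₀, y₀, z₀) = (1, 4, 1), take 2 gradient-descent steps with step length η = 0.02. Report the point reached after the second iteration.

(1.0512, 2.8976, 0.7744)

∇E = (6x - 2y, -2x + 8y, 6z)
(x₁, y₁, z₁) = (1, 4, 1) − 0.02·(-2, 30, 6) = (1.04, 3.4, 0.88)
(x₂, y₂, z₂) = (1.04, 3.4, 0.88) − 0.02·(-0.56, 25.12, 5.28) = (1.0512, 2.8976, 0.7744)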